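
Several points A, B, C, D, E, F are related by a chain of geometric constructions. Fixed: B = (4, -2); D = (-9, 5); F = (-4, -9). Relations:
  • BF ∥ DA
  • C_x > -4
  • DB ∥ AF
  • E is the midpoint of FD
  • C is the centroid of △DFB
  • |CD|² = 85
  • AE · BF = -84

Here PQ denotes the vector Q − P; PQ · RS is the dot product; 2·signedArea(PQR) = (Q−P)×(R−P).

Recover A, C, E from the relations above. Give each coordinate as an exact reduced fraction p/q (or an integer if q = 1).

1. A_x = -17  [DB ∥ AF ∩ BF ∥ DA]
2. A_y = -2  [DB ∥ AF ∩ BF ∥ DA]
   → A = (-17, -2)
3. C_x = -3  [C is the centroid of △DFB]
4. C_y = -2  [C is the centroid of △DFB]
   → C = (-3, -2)
5. E_x = -13/2  [E is the midpoint of FD]
6. E_y = -2  [E is the midpoint of FD]
   → E = (-13/2, -2)

A = (-17, -2)
C = (-3, -2)
E = (-13/2, -2)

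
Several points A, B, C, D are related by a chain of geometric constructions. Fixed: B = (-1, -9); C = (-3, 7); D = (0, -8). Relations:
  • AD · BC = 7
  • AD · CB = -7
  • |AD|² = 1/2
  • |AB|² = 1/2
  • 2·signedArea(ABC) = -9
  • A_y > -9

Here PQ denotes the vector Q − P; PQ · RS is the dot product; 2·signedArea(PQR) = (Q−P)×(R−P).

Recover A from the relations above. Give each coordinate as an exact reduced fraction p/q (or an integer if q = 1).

A = (-1/2, -17/2)

1. A_x = -1/2  [2·signedArea(ABC) = -9 ∩ AD · BC = 7]
2. A_y = -17/2  [2·signedArea(ABC) = -9 ∩ AD · BC = 7]
   → A = (-1/2, -17/2)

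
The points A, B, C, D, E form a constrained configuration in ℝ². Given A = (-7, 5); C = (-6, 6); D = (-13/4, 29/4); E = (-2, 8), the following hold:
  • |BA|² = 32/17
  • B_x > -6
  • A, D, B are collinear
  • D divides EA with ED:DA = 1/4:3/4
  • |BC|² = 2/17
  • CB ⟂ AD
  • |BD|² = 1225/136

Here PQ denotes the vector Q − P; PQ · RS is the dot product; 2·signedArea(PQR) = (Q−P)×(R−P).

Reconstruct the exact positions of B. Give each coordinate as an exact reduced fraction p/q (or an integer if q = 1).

B = (-99/17, 97/17)

1. B_x = -99/17  [A, D, B are collinear ∩ CB ⟂ AD]
2. B_y = 97/17  [A, D, B are collinear ∩ CB ⟂ AD]
   → B = (-99/17, 97/17)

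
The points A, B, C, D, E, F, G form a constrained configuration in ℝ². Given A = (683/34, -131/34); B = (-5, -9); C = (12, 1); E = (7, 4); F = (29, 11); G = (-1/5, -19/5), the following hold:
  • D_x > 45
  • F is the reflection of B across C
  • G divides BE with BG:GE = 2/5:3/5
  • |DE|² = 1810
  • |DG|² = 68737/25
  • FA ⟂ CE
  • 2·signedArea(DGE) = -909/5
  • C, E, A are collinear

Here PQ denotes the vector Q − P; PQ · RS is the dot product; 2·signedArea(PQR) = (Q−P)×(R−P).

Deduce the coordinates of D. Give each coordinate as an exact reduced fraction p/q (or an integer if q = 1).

D = (46, 21)

1. D_x = 46  [line -39/5·x + 36/5·y + 1038/5 = 0 ∩ |DE|² = 1810]
2. D_y = 21  [line -39/5·x + 36/5·y + 1038/5 = 0 ∩ |DE|² = 1810]
   → D = (46, 21)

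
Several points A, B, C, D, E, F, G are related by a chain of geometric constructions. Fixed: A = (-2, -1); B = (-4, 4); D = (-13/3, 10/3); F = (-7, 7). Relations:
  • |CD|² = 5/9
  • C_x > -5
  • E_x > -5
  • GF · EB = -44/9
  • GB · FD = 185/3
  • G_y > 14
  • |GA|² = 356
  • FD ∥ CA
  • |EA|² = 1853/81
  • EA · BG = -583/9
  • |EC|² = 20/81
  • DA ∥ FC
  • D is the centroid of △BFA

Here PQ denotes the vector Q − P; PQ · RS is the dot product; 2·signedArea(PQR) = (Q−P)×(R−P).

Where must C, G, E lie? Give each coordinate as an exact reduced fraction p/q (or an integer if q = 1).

C = (-14/3, 8/3)
E = (-40/9, 28/9)
G = (-12, 15)

1. C_x = -14/3  [FD ∥ CA ∩ DA ∥ FC]
2. C_y = 8/3  [FD ∥ CA ∩ DA ∥ FC]
   → C = (-14/3, 8/3)
3. G_x = -12  [line -8/3·x + 11/3·y + -87 = 0 ∩ |GA|² = 356]
4. G_y = 15  [line -8/3·x + 11/3·y + -87 = 0 ∩ |GA|² = 356]
   → G = (-12, 15)
5. E_x = -40/9  [GF · EB = -44/9 ∩ EA · BG = -583/9]
6. E_y = 28/9  [GF · EB = -44/9 ∩ EA · BG = -583/9]
   → E = (-40/9, 28/9)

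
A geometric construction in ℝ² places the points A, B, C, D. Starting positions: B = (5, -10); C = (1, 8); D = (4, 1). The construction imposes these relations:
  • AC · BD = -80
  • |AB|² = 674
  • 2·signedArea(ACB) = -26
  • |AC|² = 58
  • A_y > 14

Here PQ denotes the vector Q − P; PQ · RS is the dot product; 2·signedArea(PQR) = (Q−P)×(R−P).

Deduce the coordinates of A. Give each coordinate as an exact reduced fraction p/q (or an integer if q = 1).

A = (-2, 15)

1. A_x = -2  [2·signedArea(ACB) = -26 ∩ AC · BD = -80]
2. A_y = 15  [2·signedArea(ACB) = -26 ∩ AC · BD = -80]
   → A = (-2, 15)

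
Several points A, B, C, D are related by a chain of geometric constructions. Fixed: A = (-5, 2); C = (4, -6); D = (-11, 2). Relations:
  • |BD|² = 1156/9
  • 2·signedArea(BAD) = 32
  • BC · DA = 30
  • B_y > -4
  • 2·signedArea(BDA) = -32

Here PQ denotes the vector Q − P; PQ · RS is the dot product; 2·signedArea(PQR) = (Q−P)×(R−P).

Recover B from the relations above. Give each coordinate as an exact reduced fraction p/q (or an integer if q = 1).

1. B_x = -1  [2·signedArea(BAD) = 32 ∩ BC · DA = 30]
2. B_y = -10/3  [2·signedArea(BAD) = 32 ∩ BC · DA = 30]
   → B = (-1, -10/3)

B = (-1, -10/3)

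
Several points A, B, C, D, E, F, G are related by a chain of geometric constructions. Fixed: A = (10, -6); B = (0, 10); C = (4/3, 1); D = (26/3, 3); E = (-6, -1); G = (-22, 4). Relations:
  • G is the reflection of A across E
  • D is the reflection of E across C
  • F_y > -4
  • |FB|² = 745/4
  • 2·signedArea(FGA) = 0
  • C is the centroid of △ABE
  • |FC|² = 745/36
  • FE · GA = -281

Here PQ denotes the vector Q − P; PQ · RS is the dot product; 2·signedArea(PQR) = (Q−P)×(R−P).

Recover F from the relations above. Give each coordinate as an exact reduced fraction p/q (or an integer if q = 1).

1. F_x = 2  [2·signedArea(FGA) = 0 ∩ FE · GA = -281]
2. F_y = -7/2  [2·signedArea(FGA) = 0 ∩ FE · GA = -281]
   → F = (2, -7/2)

F = (2, -7/2)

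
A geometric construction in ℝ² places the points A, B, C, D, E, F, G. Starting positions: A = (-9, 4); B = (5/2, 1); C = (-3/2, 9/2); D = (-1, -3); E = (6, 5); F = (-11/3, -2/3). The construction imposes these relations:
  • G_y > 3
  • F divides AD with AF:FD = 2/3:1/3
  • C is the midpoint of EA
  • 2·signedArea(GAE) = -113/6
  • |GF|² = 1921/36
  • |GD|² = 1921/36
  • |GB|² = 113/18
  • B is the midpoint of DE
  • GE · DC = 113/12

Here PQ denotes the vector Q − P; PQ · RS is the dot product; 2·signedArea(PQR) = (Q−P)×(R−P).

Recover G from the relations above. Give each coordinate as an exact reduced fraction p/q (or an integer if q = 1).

1. G_x = 7/3  [line 1/2·x + -15/2·y + 301/12 = 0 ∩ |GF|² = 1921/36]
2. G_y = 7/2  [line 1/2·x + -15/2·y + 301/12 = 0 ∩ |GF|² = 1921/36]
   → G = (7/3, 7/2)

G = (7/3, 7/2)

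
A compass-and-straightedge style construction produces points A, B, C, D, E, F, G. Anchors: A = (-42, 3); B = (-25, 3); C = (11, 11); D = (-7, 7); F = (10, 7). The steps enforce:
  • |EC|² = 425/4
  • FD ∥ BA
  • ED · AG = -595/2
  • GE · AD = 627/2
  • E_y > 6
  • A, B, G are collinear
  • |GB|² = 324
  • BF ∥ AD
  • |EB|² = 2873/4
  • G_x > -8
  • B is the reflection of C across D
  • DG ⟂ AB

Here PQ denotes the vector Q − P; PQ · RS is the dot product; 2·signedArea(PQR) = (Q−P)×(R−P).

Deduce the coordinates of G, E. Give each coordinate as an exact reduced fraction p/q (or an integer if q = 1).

1. G_x = -7  [A, B, G are collinear ∩ DG ⟂ AB]
2. G_y = 3  [A, B, G are collinear ∩ DG ⟂ AB]
   → G = (-7, 3)
3. E_x = 3/2  [ED · AG = -595/2 ∩ GE · AD = 627/2]
4. E_y = 7  [ED · AG = -595/2 ∩ GE · AD = 627/2]
   → E = (3/2, 7)

E = (3/2, 7)
G = (-7, 3)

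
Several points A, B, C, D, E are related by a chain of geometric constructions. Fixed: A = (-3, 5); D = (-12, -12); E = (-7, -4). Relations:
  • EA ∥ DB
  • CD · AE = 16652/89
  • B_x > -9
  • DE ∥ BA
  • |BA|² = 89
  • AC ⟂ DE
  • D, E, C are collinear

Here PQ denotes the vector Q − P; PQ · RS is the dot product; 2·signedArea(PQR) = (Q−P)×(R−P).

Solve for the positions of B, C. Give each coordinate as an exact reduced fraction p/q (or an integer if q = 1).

1. B_x = -8  [DE ∥ BA ∩ EA ∥ DB]
2. B_y = -3  [DE ∥ BA ∩ EA ∥ DB]
   → B = (-8, -3)
3. C_x = -163/89  [D, E, C are collinear ∩ AC ⟂ DE]
4. C_y = 380/89  [D, E, C are collinear ∩ AC ⟂ DE]
   → C = (-163/89, 380/89)

B = (-8, -3)
C = (-163/89, 380/89)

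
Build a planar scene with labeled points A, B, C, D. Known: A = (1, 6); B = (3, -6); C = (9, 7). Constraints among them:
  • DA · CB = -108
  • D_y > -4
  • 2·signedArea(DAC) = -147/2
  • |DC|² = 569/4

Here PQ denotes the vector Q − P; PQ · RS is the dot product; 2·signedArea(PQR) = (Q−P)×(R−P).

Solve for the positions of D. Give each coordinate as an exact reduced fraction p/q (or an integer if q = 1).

1. D_x = 5/2  [2·signedArea(DAC) = -147/2 ∩ DA · CB = -108]
2. D_y = -3  [2·signedArea(DAC) = -147/2 ∩ DA · CB = -108]
   → D = (5/2, -3)

D = (5/2, -3)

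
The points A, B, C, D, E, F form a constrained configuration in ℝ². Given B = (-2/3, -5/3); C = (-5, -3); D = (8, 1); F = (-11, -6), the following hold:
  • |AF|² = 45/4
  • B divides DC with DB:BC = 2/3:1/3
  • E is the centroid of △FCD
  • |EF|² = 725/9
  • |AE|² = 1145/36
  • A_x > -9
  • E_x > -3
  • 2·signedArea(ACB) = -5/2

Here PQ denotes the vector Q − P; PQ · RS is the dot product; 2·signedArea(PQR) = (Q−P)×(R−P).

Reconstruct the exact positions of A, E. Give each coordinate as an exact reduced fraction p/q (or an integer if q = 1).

A = (-8, -9/2)
E = (-8/3, -8/3)

1. A_x = -8  [line -4/3·x + 13/3·y + 53/6 = 0 ∩ |AF|² = 45/4]
2. A_y = -9/2  [line -4/3·x + 13/3·y + 53/6 = 0 ∩ |AF|² = 45/4]
   → A = (-8, -9/2)
3. E_x = -8/3  [E is the centroid of △FCD]
4. E_y = -8/3  [E is the centroid of △FCD]
   → E = (-8/3, -8/3)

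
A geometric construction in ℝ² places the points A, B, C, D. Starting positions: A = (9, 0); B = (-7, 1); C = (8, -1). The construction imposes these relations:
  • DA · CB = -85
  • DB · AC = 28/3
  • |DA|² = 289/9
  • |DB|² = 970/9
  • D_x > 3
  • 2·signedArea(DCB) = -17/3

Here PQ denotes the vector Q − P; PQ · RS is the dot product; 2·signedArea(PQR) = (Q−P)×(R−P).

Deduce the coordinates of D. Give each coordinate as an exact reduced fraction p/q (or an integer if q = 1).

1. D_x = 10/3  [2·signedArea(DCB) = -17/3 ∩ DA · CB = -85]
2. D_y = 0  [2·signedArea(DCB) = -17/3 ∩ DA · CB = -85]
   → D = (10/3, 0)

D = (10/3, 0)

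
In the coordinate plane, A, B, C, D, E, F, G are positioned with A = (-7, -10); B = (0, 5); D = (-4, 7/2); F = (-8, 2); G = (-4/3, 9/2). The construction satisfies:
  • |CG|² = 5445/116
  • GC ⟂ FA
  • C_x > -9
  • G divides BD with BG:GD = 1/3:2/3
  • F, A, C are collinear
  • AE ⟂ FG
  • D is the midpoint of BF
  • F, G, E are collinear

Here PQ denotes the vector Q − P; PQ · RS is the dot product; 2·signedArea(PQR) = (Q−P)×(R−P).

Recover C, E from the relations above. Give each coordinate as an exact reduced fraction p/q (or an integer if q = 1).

1. C_x = -710/87  [F, A, C are collinear ∩ GC ⟂ FA]
2. C_y = 114/29  [F, A, C are collinear ∩ GC ⟂ FA]
   → C = (-710/87, 114/29)
3. E_x = -808/73  [F, G, E are collinear ∩ AE ⟂ FG]
4. E_y = 62/73  [F, G, E are collinear ∩ AE ⟂ FG]
   → E = (-808/73, 62/73)

C = (-710/87, 114/29)
E = (-808/73, 62/73)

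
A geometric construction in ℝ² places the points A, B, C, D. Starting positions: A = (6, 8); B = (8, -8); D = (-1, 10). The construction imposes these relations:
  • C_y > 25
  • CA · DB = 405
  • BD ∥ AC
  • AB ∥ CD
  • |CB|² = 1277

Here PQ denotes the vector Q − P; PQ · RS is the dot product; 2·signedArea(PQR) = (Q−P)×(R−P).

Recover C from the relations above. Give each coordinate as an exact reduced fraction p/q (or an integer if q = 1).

C = (-3, 26)

1. C_x = -3  [AB ∥ CD ∩ BD ∥ AC]
2. C_y = 26  [AB ∥ CD ∩ BD ∥ AC]
   → C = (-3, 26)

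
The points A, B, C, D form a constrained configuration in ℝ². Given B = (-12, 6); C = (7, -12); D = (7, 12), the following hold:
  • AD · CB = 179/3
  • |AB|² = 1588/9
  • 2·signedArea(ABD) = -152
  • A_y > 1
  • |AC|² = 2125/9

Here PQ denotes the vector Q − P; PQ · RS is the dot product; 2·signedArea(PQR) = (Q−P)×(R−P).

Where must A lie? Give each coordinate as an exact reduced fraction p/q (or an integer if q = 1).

1. A_x = 2/3  [AD · CB = 179/3 ∩ 2·signedArea(ABD) = -152]
2. A_y = 2  [AD · CB = 179/3 ∩ 2·signedArea(ABD) = -152]
   → A = (2/3, 2)

A = (2/3, 2)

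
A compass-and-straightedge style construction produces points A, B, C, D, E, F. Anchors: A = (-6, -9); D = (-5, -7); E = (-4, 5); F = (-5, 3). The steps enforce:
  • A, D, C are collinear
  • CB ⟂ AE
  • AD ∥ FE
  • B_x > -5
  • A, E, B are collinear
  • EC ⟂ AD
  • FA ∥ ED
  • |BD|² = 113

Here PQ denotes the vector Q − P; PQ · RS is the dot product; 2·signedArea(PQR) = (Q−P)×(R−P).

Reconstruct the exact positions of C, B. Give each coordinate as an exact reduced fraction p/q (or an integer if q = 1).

B = (-21/5, 18/5)
C = (0, 3)

1. C_x = 0  [A, D, C are collinear ∩ EC ⟂ AD]
2. C_y = 3  [A, D, C are collinear ∩ EC ⟂ AD]
   → C = (0, 3)
3. B_x = -21/5  [A, E, B are collinear ∩ CB ⟂ AE]
4. B_y = 18/5  [A, E, B are collinear ∩ CB ⟂ AE]
   → B = (-21/5, 18/5)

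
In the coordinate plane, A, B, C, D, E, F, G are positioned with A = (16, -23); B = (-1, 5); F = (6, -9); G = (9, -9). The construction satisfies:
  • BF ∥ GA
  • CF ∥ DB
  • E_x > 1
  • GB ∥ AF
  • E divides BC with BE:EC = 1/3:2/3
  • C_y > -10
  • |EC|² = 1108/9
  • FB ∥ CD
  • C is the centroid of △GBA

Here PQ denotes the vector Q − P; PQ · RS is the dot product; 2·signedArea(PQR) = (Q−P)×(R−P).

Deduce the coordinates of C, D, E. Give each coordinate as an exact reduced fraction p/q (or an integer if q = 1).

C = (8, -9)
D = (1, 5)
E = (2, 1/3)

1. C_x = 8  [C is the centroid of △GBA]
2. C_y = -9  [C is the centroid of △GBA]
   → C = (8, -9)
3. D_x = 1  [CF ∥ DB ∩ FB ∥ CD]
4. D_y = 5  [CF ∥ DB ∩ FB ∥ CD]
   → D = (1, 5)
5. E_x = 2  [E divides BC with BE:EC = 1/3:2/3]
6. E_y = 1/3  [E divides BC with BE:EC = 1/3:2/3]
   → E = (2, 1/3)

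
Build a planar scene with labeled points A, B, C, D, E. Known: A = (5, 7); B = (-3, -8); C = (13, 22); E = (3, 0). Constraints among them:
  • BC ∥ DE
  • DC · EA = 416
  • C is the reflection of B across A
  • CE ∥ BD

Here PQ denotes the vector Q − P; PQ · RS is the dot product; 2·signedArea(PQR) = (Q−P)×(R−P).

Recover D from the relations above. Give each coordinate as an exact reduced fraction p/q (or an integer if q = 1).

1. D_x = -13  [BC ∥ DE ∩ CE ∥ BD]
2. D_y = -30  [BC ∥ DE ∩ CE ∥ BD]
   → D = (-13, -30)

D = (-13, -30)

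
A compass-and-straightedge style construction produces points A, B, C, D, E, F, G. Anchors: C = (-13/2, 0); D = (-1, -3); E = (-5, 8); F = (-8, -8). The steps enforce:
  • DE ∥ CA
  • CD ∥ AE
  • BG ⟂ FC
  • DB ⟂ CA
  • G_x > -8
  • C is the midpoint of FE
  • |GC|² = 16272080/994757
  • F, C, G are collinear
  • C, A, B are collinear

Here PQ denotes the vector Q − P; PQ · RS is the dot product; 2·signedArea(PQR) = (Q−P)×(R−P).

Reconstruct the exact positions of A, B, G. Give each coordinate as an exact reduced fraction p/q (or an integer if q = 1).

A = (-21/2, 11)
B = (-1341/274, -605/137)
G = (-105217/14522, -28864/7261)

1. A_x = -21/2  [CD ∥ AE ∩ DE ∥ CA]
2. A_y = 11  [CD ∥ AE ∩ DE ∥ CA]
   → A = (-21/2, 11)
3. B_x = -1341/274  [C, A, B are collinear ∩ DB ⟂ CA]
4. B_y = -605/137  [C, A, B are collinear ∩ DB ⟂ CA]
   → B = (-1341/274, -605/137)
5. G_x = -105217/14522  [F, C, G are collinear ∩ BG ⟂ FC]
6. G_y = -28864/7261  [F, C, G are collinear ∩ BG ⟂ FC]
   → G = (-105217/14522, -28864/7261)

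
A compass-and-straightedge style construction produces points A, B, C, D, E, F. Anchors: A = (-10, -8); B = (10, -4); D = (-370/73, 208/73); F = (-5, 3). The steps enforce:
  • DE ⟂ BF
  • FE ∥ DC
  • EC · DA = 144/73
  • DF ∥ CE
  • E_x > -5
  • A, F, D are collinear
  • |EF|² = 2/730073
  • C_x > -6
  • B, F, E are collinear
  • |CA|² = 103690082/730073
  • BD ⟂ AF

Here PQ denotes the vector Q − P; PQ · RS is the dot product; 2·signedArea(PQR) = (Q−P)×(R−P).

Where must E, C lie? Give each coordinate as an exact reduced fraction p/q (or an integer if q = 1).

C = (-50675/10001, 28489/10001)
E = (-49990/10001, 29996/10001)

1. E_x = -49990/10001  [B, F, E are collinear ∩ DE ⟂ BF]
2. E_y = 29996/10001  [B, F, E are collinear ∩ DE ⟂ BF]
   → E = (-49990/10001, 29996/10001)
3. C_x = -50675/10001  [DF ∥ CE ∩ FE ∥ DC]
4. C_y = 28489/10001  [DF ∥ CE ∩ FE ∥ DC]
   → C = (-50675/10001, 28489/10001)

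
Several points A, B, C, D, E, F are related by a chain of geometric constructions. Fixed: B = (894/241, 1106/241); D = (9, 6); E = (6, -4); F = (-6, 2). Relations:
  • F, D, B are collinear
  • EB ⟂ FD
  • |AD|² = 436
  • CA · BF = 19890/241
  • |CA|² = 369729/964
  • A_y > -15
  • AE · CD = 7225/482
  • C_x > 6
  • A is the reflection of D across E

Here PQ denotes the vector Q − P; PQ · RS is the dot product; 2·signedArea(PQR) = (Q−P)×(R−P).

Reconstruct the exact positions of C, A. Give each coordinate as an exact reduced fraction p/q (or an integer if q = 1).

1. A_x = 3  [A is the reflection of D across E]
2. A_y = -14  [A is the reflection of D across E]
   → A = (3, -14)
3. C_x = 3063/482  [CA · BF = 19890/241 ∩ AE · CD = 7225/482]
4. C_y = 1276/241  [CA · BF = 19890/241 ∩ AE · CD = 7225/482]
   → C = (3063/482, 1276/241)

A = (3, -14)
C = (3063/482, 1276/241)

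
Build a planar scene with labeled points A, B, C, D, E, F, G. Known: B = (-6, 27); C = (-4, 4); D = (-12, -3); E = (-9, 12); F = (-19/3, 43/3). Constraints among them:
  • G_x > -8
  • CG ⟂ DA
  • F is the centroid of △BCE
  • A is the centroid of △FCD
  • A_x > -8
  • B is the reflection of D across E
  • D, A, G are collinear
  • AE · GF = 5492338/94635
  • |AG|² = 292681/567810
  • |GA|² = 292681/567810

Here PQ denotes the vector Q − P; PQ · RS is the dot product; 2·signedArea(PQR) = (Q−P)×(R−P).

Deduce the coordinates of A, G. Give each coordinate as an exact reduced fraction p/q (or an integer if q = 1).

A = (-67/9, 46/9)
G = (-49721/7010, 40217/7010)

1. A_x = -67/9  [A is the centroid of △FCD]
2. A_y = 46/9  [A is the centroid of △FCD]
   → A = (-67/9, 46/9)
3. G_x = -49721/7010  [D, A, G are collinear ∩ CG ⟂ DA]
4. G_y = 40217/7010  [D, A, G are collinear ∩ CG ⟂ DA]
   → G = (-49721/7010, 40217/7010)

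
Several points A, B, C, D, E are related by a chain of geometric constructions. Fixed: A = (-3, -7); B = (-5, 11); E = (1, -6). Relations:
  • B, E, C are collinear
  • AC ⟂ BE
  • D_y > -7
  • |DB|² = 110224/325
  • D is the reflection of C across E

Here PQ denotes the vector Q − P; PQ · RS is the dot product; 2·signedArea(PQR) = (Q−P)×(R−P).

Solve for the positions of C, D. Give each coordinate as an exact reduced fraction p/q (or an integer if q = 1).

C = (283/325, -1831/325)
D = (367/325, -2069/325)

1. C_x = 283/325  [B, E, C are collinear ∩ AC ⟂ BE]
2. C_y = -1831/325  [B, E, C are collinear ∩ AC ⟂ BE]
   → C = (283/325, -1831/325)
3. D_x = 367/325  [D is the reflection of C across E]
4. D_y = -2069/325  [D is the reflection of C across E]
   → D = (367/325, -2069/325)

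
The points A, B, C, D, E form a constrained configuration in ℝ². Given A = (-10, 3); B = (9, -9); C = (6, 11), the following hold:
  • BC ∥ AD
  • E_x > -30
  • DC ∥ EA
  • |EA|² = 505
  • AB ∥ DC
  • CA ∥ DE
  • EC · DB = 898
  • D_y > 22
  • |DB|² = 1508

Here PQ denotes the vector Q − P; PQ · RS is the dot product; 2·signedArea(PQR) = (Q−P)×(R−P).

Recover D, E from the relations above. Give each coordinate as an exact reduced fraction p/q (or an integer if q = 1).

1. D_x = -13  [AB ∥ DC ∩ BC ∥ AD]
2. D_y = 23  [AB ∥ DC ∩ BC ∥ AD]
   → D = (-13, 23)
3. E_x = -29  [DC ∥ EA ∩ CA ∥ DE]
4. E_y = 15  [DC ∥ EA ∩ CA ∥ DE]
   → E = (-29, 15)

D = (-13, 23)
E = (-29, 15)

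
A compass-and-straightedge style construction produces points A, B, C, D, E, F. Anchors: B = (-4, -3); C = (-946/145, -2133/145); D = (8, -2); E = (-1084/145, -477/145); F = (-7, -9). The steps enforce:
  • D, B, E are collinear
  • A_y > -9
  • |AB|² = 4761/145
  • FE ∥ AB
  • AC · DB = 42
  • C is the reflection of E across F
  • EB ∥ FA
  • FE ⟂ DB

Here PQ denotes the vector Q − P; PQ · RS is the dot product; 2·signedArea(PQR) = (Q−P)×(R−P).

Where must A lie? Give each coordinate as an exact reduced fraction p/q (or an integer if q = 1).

1. A_x = -511/145  [FE ∥ AB ∩ EB ∥ FA]
2. A_y = -1263/145  [FE ∥ AB ∩ EB ∥ FA]
   → A = (-511/145, -1263/145)

A = (-511/145, -1263/145)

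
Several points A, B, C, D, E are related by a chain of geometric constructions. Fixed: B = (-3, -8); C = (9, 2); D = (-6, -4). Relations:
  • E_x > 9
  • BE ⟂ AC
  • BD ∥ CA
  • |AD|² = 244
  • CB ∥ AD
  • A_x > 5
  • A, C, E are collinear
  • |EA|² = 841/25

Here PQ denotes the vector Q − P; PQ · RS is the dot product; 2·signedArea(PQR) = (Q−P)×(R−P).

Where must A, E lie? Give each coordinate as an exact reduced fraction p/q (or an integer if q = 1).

A = (6, 6)
E = (237/25, 34/25)

1. A_x = 6  [CB ∥ AD ∩ BD ∥ CA]
2. A_y = 6  [CB ∥ AD ∩ BD ∥ CA]
   → A = (6, 6)
3. E_x = 237/25  [A, C, E are collinear ∩ BE ⟂ AC]
4. E_y = 34/25  [A, C, E are collinear ∩ BE ⟂ AC]
   → E = (237/25, 34/25)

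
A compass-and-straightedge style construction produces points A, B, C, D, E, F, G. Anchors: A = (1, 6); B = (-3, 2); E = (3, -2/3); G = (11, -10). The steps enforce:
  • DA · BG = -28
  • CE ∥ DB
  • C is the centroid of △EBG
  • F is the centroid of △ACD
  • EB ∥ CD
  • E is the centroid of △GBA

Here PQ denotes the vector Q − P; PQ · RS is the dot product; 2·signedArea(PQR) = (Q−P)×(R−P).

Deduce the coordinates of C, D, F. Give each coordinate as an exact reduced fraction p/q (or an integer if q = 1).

C = (11/3, -26/9)
D = (-7/3, -2/9)
F = (7/9, 26/27)

1. C_x = 11/3  [C is the centroid of △EBG]
2. C_y = -26/9  [C is the centroid of △EBG]
   → C = (11/3, -26/9)
3. D_x = -7/3  [CE ∥ DB ∩ EB ∥ CD]
4. D_y = -2/9  [CE ∥ DB ∩ EB ∥ CD]
   → D = (-7/3, -2/9)
5. F_x = 7/9  [F is the centroid of △ACD]
6. F_y = 26/27  [F is the centroid of △ACD]
   → F = (7/9, 26/27)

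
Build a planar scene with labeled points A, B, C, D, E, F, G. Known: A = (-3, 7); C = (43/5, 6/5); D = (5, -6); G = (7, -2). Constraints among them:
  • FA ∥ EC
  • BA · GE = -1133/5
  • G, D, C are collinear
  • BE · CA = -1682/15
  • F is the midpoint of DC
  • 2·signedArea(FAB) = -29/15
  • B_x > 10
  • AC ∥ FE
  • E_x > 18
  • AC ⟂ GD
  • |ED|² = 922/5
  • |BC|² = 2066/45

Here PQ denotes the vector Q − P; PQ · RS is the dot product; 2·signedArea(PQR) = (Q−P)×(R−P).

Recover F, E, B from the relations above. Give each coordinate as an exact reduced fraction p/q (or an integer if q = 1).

B = (152/15, -27/5)
E = (92/5, -41/5)
F = (34/5, -12/5)

1. F_x = 34/5  [F is the midpoint of DC]
2. F_y = -12/5  [F is the midpoint of DC]
   → F = (34/5, -12/5)
3. E_x = 92/5  [FA ∥ EC ∩ AC ∥ FE]
4. E_y = -41/5  [FA ∥ EC ∩ AC ∥ FE]
   → E = (92/5, -41/5)
5. B_x = 152/15  [BE · CA = -1682/15 ∩ 2·signedArea(FAB) = -29/15]
6. B_y = -27/5  [BE · CA = -1682/15 ∩ 2·signedArea(FAB) = -29/15]
   → B = (152/15, -27/5)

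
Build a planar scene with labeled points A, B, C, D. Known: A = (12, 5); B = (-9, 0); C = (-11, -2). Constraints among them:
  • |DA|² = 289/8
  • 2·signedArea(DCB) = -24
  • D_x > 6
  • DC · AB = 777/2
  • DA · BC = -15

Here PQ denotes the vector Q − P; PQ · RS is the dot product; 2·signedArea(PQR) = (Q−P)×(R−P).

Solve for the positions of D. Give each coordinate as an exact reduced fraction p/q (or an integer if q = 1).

1. D_x = 25/4  [2·signedArea(DCB) = -24 ∩ DC · AB = 777/2]
2. D_y = 13/4  [2·signedArea(DCB) = -24 ∩ DC · AB = 777/2]
   → D = (25/4, 13/4)

D = (25/4, 13/4)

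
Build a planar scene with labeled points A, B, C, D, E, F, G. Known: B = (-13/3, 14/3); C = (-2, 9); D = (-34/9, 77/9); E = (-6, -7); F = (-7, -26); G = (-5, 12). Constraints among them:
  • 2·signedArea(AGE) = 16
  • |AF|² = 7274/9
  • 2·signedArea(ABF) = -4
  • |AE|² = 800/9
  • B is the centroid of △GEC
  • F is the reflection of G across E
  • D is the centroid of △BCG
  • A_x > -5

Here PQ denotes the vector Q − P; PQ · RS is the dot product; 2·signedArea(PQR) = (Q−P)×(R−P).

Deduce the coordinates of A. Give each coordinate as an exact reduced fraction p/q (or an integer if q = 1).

1. A_x = -14/3  [2·signedArea(ABF) = -4 ∩ 2·signedArea(AGE) = 16]
2. A_y = 7/3  [2·signedArea(ABF) = -4 ∩ 2·signedArea(AGE) = 16]
   → A = (-14/3, 7/3)

A = (-14/3, 7/3)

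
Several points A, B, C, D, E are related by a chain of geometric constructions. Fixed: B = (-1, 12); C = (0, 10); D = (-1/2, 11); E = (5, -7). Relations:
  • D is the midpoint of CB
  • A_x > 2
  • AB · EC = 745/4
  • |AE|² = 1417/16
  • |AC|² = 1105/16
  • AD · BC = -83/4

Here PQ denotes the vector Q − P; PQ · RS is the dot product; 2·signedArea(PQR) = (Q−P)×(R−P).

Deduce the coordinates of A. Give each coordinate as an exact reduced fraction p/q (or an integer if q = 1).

1. A_x = 9/4  [AD · BC = -83/4 ∩ AB · EC = 745/4]
2. A_y = 2  [AD · BC = -83/4 ∩ AB · EC = 745/4]
   → A = (9/4, 2)

A = (9/4, 2)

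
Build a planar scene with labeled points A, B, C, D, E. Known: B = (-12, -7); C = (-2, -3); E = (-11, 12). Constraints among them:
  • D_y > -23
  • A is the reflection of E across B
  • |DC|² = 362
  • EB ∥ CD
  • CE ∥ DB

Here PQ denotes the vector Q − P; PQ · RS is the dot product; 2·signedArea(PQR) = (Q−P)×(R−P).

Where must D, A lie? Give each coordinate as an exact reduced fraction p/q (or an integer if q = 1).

1. D_x = -3  [CE ∥ DB ∩ EB ∥ CD]
2. D_y = -22  [CE ∥ DB ∩ EB ∥ CD]
   → D = (-3, -22)
3. A_x = -13  [A is the reflection of E across B]
4. A_y = -26  [A is the reflection of E across B]
   → A = (-13, -26)

A = (-13, -26)
D = (-3, -22)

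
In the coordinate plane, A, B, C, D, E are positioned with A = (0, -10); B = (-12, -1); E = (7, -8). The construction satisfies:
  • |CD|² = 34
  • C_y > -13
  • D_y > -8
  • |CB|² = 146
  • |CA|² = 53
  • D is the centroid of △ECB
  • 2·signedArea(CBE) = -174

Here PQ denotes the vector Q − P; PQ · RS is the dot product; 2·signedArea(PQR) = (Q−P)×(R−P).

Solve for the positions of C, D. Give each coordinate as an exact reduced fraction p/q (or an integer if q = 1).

C = (-7, -12)
D = (-4, -7)

1. C_x = -7  [line 7·x + 19·y + 277 = 0 ∩ |CA|² = 53]
2. C_y = -12  [line 7·x + 19·y + 277 = 0 ∩ |CA|² = 53]
   → C = (-7, -12)
3. D_x = -4  [D is the centroid of △ECB]
4. D_y = -7  [D is the centroid of △ECB]
   → D = (-4, -7)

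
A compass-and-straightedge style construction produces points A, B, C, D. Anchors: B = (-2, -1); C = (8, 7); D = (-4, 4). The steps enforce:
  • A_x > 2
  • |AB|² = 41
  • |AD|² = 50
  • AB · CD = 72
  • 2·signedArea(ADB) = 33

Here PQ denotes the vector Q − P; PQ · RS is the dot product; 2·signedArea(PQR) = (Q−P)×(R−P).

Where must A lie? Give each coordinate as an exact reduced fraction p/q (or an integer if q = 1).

A = (3, 3)

1. A_x = 3  [AB · CD = 72 ∩ 2·signedArea(ADB) = 33]
2. A_y = 3  [AB · CD = 72 ∩ 2·signedArea(ADB) = 33]
   → A = (3, 3)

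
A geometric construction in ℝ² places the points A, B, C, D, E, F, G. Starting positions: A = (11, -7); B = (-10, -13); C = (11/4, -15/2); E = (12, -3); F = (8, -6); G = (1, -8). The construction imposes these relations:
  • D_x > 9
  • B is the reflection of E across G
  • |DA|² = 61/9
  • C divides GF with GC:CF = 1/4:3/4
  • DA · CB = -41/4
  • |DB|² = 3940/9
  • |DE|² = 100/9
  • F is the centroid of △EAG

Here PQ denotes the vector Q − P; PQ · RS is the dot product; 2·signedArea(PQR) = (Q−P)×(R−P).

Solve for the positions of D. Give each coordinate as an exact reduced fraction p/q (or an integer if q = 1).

D = (28/3, -5)

1. D_x = 28/3  [line 51/4·x + 11/2·y + -183/2 = 0 ∩ |DE|² = 100/9]
2. D_y = -5  [line 51/4·x + 11/2·y + -183/2 = 0 ∩ |DE|² = 100/9]
   → D = (28/3, -5)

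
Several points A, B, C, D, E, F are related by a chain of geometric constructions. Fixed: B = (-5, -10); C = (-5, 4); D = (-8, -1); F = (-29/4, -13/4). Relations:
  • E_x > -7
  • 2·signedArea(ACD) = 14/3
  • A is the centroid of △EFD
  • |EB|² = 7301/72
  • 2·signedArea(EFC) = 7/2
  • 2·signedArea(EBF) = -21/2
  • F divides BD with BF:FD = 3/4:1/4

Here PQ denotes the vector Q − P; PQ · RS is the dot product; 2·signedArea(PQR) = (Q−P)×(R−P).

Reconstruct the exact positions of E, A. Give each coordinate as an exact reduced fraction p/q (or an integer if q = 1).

A = (-22/3, -13/9)
E = (-27/4, -1/12)

1. E_x = -27/4  [2·signedArea(EFC) = 7/2 ∩ 2·signedArea(EBF) = -21/2]
2. E_y = -1/12  [2·signedArea(EFC) = 7/2 ∩ 2·signedArea(EBF) = -21/2]
   → E = (-27/4, -1/12)
3. A_x = -22/3  [A is the centroid of △EFD]
4. A_y = -13/9  [A is the centroid of △EFD]
   → A = (-22/3, -13/9)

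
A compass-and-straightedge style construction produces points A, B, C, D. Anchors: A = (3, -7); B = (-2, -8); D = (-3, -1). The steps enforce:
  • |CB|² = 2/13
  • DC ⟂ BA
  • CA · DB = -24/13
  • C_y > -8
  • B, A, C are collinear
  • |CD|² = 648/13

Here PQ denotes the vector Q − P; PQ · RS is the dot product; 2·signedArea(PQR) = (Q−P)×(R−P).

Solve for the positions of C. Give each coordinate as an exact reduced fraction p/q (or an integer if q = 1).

C = (-21/13, -103/13)

1. C_x = -21/13  [B, A, C are collinear ∩ DC ⟂ BA]
2. C_y = -103/13  [B, A, C are collinear ∩ DC ⟂ BA]
   → C = (-21/13, -103/13)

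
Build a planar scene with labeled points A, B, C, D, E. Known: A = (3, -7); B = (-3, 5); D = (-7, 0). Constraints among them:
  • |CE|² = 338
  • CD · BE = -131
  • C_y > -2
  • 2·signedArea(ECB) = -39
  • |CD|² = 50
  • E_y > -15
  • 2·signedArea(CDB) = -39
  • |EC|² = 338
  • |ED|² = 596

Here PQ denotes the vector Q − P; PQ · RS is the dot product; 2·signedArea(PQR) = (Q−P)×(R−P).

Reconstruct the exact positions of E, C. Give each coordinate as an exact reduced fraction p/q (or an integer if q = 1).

1. C_x = 0  [line -5·x + 4·y + 4 = 0 ∩ |CD|² = 50]
2. C_y = -1  [line -5·x + 4·y + 4 = 0 ∩ |CD|² = 50]
   → C = (0, -1)
3. E_x = 13  [2·signedArea(ECB) = -39 ∩ CD · BE = -131]
4. E_y = -14  [2·signedArea(ECB) = -39 ∩ CD · BE = -131]
   → E = (13, -14)

C = (0, -1)
E = (13, -14)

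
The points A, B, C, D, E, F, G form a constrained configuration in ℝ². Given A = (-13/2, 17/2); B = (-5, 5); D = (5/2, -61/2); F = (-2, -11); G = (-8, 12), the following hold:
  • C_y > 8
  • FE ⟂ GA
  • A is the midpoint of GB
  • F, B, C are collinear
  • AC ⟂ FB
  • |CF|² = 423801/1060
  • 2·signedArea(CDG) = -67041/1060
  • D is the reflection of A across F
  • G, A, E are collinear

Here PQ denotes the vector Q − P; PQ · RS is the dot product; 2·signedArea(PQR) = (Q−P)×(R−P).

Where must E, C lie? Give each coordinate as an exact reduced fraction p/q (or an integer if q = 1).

1. E_x = 73/58  [G, A, E are collinear ∩ FE ⟂ GA]
2. E_y = -557/58  [G, A, E are collinear ∩ FE ⟂ GA]
   → E = (73/58, -557/58)
3. C_x = -3013/530  [F, B, C are collinear ∩ AC ⟂ FB]
4. C_y = 2293/265  [F, B, C are collinear ∩ AC ⟂ FB]
   → C = (-3013/530, 2293/265)

C = (-3013/530, 2293/265)
E = (73/58, -557/58)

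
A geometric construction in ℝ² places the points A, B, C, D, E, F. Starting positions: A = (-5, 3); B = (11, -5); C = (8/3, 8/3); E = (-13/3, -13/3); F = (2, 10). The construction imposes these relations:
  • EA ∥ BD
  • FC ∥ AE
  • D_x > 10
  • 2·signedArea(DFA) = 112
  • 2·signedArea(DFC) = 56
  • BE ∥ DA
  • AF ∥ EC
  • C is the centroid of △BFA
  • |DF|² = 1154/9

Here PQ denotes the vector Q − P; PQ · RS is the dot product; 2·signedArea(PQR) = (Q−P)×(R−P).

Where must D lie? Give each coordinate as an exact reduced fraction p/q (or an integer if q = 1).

1. D_x = 31/3  [BE ∥ DA ∩ EA ∥ BD]
2. D_y = 7/3  [BE ∥ DA ∩ EA ∥ BD]
   → D = (31/3, 7/3)

D = (31/3, 7/3)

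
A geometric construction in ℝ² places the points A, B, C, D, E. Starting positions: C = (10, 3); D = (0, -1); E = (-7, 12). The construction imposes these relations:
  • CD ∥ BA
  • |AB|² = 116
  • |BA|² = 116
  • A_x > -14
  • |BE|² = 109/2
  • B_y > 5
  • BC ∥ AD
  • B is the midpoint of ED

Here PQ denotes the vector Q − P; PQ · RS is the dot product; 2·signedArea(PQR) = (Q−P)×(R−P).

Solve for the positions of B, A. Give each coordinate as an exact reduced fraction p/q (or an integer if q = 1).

A = (-27/2, 3/2)
B = (-7/2, 11/2)

1. B_x = -7/2  [B is the midpoint of ED]
2. B_y = 11/2  [B is the midpoint of ED]
   → B = (-7/2, 11/2)
3. A_x = -27/2  [BC ∥ AD ∩ CD ∥ BA]
4. A_y = 3/2  [BC ∥ AD ∩ CD ∥ BA]
   → A = (-27/2, 3/2)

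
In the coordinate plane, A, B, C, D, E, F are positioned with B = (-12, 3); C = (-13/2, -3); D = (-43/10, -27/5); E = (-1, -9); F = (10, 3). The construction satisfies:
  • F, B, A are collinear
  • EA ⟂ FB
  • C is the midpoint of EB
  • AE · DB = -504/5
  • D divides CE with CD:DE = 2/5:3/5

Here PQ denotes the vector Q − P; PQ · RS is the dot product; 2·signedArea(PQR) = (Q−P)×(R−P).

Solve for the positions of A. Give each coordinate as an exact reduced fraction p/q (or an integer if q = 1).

1. A_x = -1  [F, B, A are collinear ∩ EA ⟂ FB]
2. A_y = 3  [F, B, A are collinear ∩ EA ⟂ FB]
   → A = (-1, 3)

A = (-1, 3)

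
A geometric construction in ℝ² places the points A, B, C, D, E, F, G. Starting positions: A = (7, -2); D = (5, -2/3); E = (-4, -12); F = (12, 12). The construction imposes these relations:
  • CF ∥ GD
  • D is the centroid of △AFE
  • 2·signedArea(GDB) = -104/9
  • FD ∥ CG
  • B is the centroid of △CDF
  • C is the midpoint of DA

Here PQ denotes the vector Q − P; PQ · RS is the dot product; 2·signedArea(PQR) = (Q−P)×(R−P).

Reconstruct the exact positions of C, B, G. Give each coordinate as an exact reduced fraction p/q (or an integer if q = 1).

B = (23/3, 10/3)
C = (6, -4/3)
G = (-1, -14)

1. C_x = 6  [C is the midpoint of DA]
2. C_y = -4/3  [C is the midpoint of DA]
   → C = (6, -4/3)
3. B_x = 23/3  [B is the centroid of △CDF]
4. B_y = 10/3  [B is the centroid of △CDF]
   → B = (23/3, 10/3)
5. G_x = -1  [CF ∥ GD ∩ FD ∥ CG]
6. G_y = -14  [CF ∥ GD ∩ FD ∥ CG]
   → G = (-1, -14)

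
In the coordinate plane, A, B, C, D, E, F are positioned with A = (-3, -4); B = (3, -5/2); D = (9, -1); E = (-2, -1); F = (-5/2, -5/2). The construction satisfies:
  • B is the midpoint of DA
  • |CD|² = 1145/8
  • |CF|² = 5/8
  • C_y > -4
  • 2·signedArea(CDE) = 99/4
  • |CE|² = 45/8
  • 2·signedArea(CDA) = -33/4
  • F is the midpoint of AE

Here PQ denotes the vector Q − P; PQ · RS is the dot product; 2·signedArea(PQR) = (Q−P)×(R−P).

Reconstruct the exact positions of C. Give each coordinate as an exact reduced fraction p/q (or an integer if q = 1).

1. C_x = -11/4  [2·signedArea(CDE) = 99/4 ∩ 2·signedArea(CDA) = -33/4]
2. C_y = -13/4  [2·signedArea(CDE) = 99/4 ∩ 2·signedArea(CDA) = -33/4]
   → C = (-11/4, -13/4)

C = (-11/4, -13/4)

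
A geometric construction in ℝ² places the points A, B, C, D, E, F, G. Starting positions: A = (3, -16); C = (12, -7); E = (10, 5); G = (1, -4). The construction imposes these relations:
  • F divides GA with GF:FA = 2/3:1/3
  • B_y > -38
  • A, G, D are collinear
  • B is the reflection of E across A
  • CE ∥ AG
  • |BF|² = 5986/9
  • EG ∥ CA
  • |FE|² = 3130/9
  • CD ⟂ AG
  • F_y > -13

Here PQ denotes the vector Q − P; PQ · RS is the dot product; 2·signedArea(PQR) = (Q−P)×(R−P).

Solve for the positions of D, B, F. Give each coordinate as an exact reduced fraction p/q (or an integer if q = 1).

1. D_x = 66/37  [A, G, D are collinear ∩ CD ⟂ AG]
2. D_y = -322/37  [A, G, D are collinear ∩ CD ⟂ AG]
   → D = (66/37, -322/37)
3. B_x = -4  [B is the reflection of E across A]
4. B_y = -37  [B is the reflection of E across A]
   → B = (-4, -37)
5. F_x = 7/3  [F divides GA with GF:FA = 2/3:1/3]
6. F_y = -12  [F divides GA with GF:FA = 2/3:1/3]
   → F = (7/3, -12)

B = (-4, -37)
D = (66/37, -322/37)
F = (7/3, -12)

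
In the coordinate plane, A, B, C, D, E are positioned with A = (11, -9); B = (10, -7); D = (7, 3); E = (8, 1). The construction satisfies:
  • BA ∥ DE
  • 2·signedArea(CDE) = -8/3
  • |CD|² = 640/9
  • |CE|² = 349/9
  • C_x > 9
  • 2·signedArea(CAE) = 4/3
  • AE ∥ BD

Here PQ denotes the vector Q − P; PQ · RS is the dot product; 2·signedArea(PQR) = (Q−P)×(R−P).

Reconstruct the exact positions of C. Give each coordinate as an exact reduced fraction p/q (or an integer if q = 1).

1. C_x = 29/3  [2·signedArea(CAE) = 4/3 ∩ 2·signedArea(CDE) = -8/3]
2. C_y = -5  [2·signedArea(CAE) = 4/3 ∩ 2·signedArea(CDE) = -8/3]
   → C = (29/3, -5)

C = (29/3, -5)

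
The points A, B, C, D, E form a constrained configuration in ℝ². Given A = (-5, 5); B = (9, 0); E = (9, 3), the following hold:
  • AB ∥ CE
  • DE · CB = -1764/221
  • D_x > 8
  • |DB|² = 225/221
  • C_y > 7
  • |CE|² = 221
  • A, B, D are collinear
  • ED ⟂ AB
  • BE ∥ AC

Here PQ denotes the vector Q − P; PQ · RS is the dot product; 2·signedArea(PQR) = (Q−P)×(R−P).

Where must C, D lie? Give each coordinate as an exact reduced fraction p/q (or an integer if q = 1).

C = (-5, 8)
D = (1779/221, 75/221)

1. C_x = -5  [AB ∥ CE ∩ BE ∥ AC]
2. C_y = 8  [AB ∥ CE ∩ BE ∥ AC]
   → C = (-5, 8)
3. D_x = 1779/221  [A, B, D are collinear ∩ ED ⟂ AB]
4. D_y = 75/221  [A, B, D are collinear ∩ ED ⟂ AB]
   → D = (1779/221, 75/221)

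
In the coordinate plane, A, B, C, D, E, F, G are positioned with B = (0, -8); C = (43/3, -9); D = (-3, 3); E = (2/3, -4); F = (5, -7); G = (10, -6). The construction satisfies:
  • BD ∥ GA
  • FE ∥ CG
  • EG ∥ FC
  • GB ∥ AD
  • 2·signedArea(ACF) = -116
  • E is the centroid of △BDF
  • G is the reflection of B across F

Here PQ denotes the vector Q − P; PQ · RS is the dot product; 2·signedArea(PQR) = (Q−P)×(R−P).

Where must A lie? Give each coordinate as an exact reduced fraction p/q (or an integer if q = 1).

A = (7, 5)

1. A_x = 7  [GB ∥ AD ∩ BD ∥ GA]
2. A_y = 5  [GB ∥ AD ∩ BD ∥ GA]
   → A = (7, 5)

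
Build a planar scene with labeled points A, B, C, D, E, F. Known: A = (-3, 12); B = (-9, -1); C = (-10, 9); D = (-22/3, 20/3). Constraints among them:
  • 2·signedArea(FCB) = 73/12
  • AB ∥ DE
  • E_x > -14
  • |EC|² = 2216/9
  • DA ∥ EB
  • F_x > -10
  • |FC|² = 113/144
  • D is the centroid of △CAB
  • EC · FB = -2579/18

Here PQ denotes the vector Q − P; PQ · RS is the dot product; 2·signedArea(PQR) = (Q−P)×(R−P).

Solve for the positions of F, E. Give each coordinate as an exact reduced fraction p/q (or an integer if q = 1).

E = (-40/3, -19/3)
F = (-28/3, 101/12)

1. E_x = -40/3  [DA ∥ EB ∩ AB ∥ DE]
2. E_y = -19/3  [DA ∥ EB ∩ AB ∥ DE]
   → E = (-40/3, -19/3)
3. F_x = -28/3  [2·signedArea(FCB) = 73/12 ∩ EC · FB = -2579/18]
4. F_y = 101/12  [2·signedArea(FCB) = 73/12 ∩ EC · FB = -2579/18]
   → F = (-28/3, 101/12)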